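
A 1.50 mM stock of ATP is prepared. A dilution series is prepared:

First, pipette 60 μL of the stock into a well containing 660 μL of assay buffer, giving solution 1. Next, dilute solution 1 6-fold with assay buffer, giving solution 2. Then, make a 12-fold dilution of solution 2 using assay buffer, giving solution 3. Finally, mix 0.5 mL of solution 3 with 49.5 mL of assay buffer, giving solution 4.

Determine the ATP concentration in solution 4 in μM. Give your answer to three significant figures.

Step 1: 60 μL + 660 μL = 720 μL total → factor 720/60 = 12
Step 2: 6-fold → factor 6
Step 3: 12-fold → factor 12
Step 4: 0.5 mL + 49.5 mL = 50 mL total → factor 50/0.5 = 100
Overall dilution factor = 12 × 6 × 12 × 100 = 86400
Final = 1.50 mM / 86400 = 1.736 × 10^-5 mM = 0.0174 μM

0.0174 μM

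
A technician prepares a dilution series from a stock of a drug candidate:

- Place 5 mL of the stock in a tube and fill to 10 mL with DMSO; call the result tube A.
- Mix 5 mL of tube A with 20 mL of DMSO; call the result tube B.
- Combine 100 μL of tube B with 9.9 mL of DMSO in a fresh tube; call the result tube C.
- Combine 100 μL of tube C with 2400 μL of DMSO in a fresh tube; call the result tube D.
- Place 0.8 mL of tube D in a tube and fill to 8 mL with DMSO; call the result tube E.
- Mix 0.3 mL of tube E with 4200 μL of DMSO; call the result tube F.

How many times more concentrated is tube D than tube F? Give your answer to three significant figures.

150

Step 1: 5 mL brought to 10 mL → factor 10/5 = 2
Step 2: 5 mL + 20 mL = 25 mL total → factor 25/5 = 5
Step 3: 100 μL + 9.9 mL = 10000 μL total → factor 10000/100 = 100
Step 4: 100 μL + 2400 μL = 2500 μL total → factor 2500/100 = 25
Step 5: 0.8 mL brought to 8 mL → factor 8/0.8 = 10
Step 6: 0.3 mL + 4200 μL = 4.5 mL total → factor 4.5/0.3 = 15
Dilution factor to tube D = 25000; to tube F = 3.75 × 10^6
[tube D]/[tube F] = (factor to tube F)/(factor to tube D) = 3.75 × 10^6/25000 = 150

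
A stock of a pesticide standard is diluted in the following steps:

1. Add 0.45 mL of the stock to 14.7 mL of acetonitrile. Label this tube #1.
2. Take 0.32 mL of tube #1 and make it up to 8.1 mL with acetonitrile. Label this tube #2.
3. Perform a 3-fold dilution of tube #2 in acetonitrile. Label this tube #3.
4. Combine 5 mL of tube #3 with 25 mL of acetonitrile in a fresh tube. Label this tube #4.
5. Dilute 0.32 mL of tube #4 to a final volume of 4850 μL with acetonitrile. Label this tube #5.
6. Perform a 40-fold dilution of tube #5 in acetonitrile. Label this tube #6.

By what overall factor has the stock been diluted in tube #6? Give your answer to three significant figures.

9.30 × 10^6

Step 1: 0.45 mL + 14.7 mL = 15.15 mL total → factor 15.15/0.45 = 33.667
Step 2: 0.32 mL brought to 8.1 mL → factor 8.1/0.32 = 25.312
Step 3: 3-fold → factor 3
Step 4: 5 mL + 25 mL = 30 mL total → factor 30/5 = 6
Step 5: 0.32 mL brought to 4850 μL → factor 4.85/0.32 = 15.156
Step 6: 40-fold → factor 40
Overall dilution factor = 33.667 × 25.312 × 3 × 6 × 15.156 × 40 = 9.2995 × 10^6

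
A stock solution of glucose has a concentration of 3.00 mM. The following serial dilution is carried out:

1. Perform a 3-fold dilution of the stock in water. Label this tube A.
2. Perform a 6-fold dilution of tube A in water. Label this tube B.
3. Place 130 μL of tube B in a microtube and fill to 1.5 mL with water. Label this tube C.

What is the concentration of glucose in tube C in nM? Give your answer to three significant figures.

1.44 × 10^4 nM

Step 1: 3-fold → factor 3
Step 2: 6-fold → factor 6
Step 3: 130 μL brought to 1.5 mL → factor 1500/130 = 11.538
Overall dilution factor = 3 × 6 × 11.538 = 207.69
Final = 3.00 mM / 207.69 = 0.01444 mM = 1.44 × 10^4 nM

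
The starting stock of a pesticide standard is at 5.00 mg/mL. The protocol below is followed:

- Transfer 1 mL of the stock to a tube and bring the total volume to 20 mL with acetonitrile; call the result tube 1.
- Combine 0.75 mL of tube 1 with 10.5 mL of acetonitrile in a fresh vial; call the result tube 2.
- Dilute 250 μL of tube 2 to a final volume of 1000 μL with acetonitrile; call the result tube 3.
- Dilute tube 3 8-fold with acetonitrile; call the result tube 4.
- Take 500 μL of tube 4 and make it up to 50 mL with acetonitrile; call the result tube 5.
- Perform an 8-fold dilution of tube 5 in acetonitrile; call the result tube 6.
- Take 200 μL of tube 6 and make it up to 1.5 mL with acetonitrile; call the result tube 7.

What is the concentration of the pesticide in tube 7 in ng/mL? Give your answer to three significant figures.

Step 1: 1 mL brought to 20 mL → factor 20/1 = 20
Step 2: 0.75 mL + 10.5 mL = 11.25 mL total → factor 11.25/0.75 = 15
Step 3: 250 μL brought to 1000 μL → factor 1000/250 = 4
Step 4: 8-fold → factor 8
Step 5: 500 μL brought to 50 mL → factor 50000/500 = 100
Step 6: 8-fold → factor 8
Step 7: 200 μL brought to 1.5 mL → factor 1500/200 = 7.5
Overall dilution factor = 20 × 15 × 4 × 8 × 100 × 8 × 7.5 = 5.76 × 10^7
Final = 5.00 mg/mL / 5.76 × 10^7 = 8.681 × 10^-8 mg/mL = 0.0868 ng/mL

0.0868 ng/mL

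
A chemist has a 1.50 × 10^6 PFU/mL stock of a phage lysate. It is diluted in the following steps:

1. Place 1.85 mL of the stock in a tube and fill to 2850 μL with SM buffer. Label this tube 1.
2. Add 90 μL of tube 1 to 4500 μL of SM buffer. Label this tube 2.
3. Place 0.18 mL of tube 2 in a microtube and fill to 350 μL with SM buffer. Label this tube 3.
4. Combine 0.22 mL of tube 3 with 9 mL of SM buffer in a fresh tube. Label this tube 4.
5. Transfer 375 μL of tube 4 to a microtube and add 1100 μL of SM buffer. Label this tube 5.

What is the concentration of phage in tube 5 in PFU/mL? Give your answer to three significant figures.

Step 1: 1.85 mL brought to 2850 μL → factor 2.85/1.85 = 1.5405
Step 2: 90 μL + 4500 μL = 4590 μL total → factor 4590/90 = 51
Step 3: 0.18 mL brought to 350 μL → factor 0.35/0.18 = 1.9444
Step 4: 0.22 mL + 9 mL = 9.22 mL total → factor 9.22/0.22 = 41.909
Step 5: 375 μL + 1100 μL = 1475 μL total → factor 1475/375 = 3.9333
Overall dilution factor = 1.5405 × 51 × 1.9444 × 41.909 × 3.9333 = 25183
Final = 1.50 × 10^6 PFU/mL / 25183 = 59.6 PFU/mL

59.6 PFU/mL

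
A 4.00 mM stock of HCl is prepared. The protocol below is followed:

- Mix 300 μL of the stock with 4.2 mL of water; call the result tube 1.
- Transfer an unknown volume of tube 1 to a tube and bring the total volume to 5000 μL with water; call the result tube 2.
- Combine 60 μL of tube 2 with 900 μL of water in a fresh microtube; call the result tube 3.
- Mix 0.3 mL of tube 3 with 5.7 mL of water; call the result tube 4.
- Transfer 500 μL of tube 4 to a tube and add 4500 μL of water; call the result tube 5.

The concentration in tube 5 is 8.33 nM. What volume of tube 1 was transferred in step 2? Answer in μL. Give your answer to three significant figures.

500 μL

Step 1: 300 μL + 4.2 mL = 4500 μL total → factor 4500/300 = 15
Step 2: v brought to 5000 μL → factor = 5000 μL/v
Step 3: 60 μL + 900 μL = 960 μL total → factor 960/60 = 16
Step 4: 0.3 mL + 5.7 mL = 6 mL total → factor 6/0.3 = 20
Step 5: 500 μL + 4500 μL = 5000 μL total → factor 5000/500 = 10
Product of known-step factors = 48000
Overall factor = 4.00 mM / (8.33 nM) = 4.8019 × 10^5
Step-2 factor = 4.8019 × 10^5 / 48000 = 10.004
v = 5000 μL / 10.004 = 500 μL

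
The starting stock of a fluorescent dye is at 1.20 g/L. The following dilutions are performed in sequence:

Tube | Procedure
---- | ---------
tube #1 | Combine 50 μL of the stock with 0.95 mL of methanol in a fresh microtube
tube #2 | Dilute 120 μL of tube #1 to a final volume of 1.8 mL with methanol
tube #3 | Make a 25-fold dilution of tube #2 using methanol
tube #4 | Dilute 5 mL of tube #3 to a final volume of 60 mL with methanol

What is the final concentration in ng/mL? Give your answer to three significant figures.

Step 1: 50 μL + 0.95 mL = 1000 μL total → factor 1000/50 = 20
Step 2: 120 μL brought to 1.8 mL → factor 1800/120 = 15
Step 3: 25-fold → factor 25
Step 4: 5 mL brought to 60 mL → factor 60/5 = 12
Overall dilution factor = 20 × 15 × 25 × 12 = 90000
Final = 1.20 g/L / 90000 = 1.333 × 10^-5 g/L = 13.3 ng/mL

13.3 ng/mL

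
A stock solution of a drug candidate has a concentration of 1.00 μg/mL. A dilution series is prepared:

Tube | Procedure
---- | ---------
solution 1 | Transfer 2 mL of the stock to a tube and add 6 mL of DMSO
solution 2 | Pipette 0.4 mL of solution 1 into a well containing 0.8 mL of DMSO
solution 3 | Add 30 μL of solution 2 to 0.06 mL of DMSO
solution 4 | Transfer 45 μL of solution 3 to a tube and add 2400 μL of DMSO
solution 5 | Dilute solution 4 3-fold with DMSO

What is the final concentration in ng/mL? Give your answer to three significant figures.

Step 1: 2 mL + 6 mL = 8 mL total → factor 8/2 = 4
Step 2: 0.4 mL + 0.8 mL = 1.2 mL total → factor 1.2/0.4 = 3
Step 3: 30 μL + 0.06 mL = 90 μL total → factor 90/30 = 3
Step 4: 45 μL + 2400 μL = 2445 μL total → factor 2445/45 = 54.333
Step 5: 3-fold → factor 3
Overall dilution factor = 4 × 3 × 3 × 54.333 × 3 = 5868
Final = 1.00 μg/mL / 5868 = 0.0001704 μg/mL = 0.170 ng/mL

0.170 ng/mL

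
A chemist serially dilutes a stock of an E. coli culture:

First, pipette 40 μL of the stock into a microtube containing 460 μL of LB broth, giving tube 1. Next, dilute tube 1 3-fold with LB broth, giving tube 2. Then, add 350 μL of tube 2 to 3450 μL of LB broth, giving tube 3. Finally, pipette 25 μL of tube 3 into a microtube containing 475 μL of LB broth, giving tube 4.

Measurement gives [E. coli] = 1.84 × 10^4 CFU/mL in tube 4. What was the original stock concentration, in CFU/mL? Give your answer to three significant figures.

1.50 × 10^8 CFU/mL

Step 1: 40 μL + 460 μL = 500 μL total → factor 500/40 = 12.5
Step 2: 3-fold → factor 3
Step 3: 350 μL + 3450 μL = 3800 μL total → factor 3800/350 = 10.857
Step 4: 25 μL + 475 μL = 500 μL total → factor 500/25 = 20
Overall dilution factor = 12.5 × 3 × 10.857 × 20 = 8142.9
Stock = 1.84 × 10^4 CFU/mL × 8142.9 = 1.50 × 10^8 CFU/mL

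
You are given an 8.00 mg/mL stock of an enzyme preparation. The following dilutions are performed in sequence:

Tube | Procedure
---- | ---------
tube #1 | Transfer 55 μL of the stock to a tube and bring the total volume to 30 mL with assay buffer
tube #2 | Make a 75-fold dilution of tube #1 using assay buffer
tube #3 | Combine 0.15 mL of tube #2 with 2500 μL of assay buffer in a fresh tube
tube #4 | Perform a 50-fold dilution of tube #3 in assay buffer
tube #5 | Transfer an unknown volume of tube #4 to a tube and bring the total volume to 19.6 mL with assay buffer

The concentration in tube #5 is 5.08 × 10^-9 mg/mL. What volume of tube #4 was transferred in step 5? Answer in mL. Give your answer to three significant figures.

Step 1: 55 μL brought to 30 mL → factor 30000/55 = 545.45
Step 2: 75-fold → factor 75
Step 3: 0.15 mL + 2500 μL = 2.65 mL total → factor 2.65/0.15 = 17.667
Step 4: 50-fold → factor 50
Step 5: v brought to 19.6 mL → factor = 19.6 mL/v
Product of known-step factors = 3.6136 × 10^7
Overall factor = 8.00 mg/mL / (5.08 × 10^-9 mg/mL) = 1.5748 × 10^9
Step-5 factor = 1.5748 × 10^9 / 3.6136 × 10^7 = 43.579
v = 19.6 mL / 43.579 = 0.450 mL

0.450 mL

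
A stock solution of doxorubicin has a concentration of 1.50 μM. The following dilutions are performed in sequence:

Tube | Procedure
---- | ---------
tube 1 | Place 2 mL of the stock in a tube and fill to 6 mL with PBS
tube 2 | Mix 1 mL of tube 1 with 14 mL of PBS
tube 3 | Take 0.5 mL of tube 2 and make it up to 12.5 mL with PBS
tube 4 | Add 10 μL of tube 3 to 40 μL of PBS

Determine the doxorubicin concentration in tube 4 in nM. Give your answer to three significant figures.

0.267 nM

Step 1: 2 mL brought to 6 mL → factor 6/2 = 3
Step 2: 1 mL + 14 mL = 15 mL total → factor 15/1 = 15
Step 3: 0.5 mL brought to 12.5 mL → factor 12.5/0.5 = 25
Step 4: 10 μL + 40 μL = 50 μL total → factor 50/10 = 5
Overall dilution factor = 3 × 15 × 25 × 5 = 5625
Final = 1.50 μM / 5625 = 0.0002667 μM = 0.267 nM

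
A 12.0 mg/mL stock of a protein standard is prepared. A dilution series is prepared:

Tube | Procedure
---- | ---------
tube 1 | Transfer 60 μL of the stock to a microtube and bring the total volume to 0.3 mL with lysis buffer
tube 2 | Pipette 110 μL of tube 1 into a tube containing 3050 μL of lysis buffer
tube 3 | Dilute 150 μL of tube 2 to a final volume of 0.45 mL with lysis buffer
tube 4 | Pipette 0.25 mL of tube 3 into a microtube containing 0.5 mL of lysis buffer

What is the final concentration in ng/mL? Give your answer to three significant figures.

Step 1: 60 μL brought to 0.3 mL → factor 300/60 = 5
Step 2: 110 μL + 3050 μL = 3160 μL total → factor 3160/110 = 28.727
Step 3: 150 μL brought to 0.45 mL → factor 450/150 = 3
Step 4: 0.25 mL + 0.5 mL = 0.75 mL total → factor 0.75/0.25 = 3
Overall dilution factor = 5 × 28.727 × 3 × 3 = 1292.7
Final = 12.0 mg/mL / 1292.7 = 0.009283 mg/mL = 9.28 × 10^3 ng/mL

9.28 × 10^3 ng/mL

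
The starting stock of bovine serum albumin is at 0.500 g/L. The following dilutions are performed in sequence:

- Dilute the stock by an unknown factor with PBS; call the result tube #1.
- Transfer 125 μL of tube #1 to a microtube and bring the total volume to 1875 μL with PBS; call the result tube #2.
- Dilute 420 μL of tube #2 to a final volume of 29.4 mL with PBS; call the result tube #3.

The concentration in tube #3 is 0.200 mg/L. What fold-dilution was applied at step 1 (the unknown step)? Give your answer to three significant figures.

Step 1: unknown factor x
Step 2: 125 μL brought to 1875 μL → factor 1875/125 = 15
Step 3: 420 μL brought to 29.4 mL → factor 29400/420 = 70
Product of known-step factors = 1050
Overall factor = 0.500 g/L / (0.200 mg/L) = 2500
x = 2500 / 1050 = 2.38

2.38-fold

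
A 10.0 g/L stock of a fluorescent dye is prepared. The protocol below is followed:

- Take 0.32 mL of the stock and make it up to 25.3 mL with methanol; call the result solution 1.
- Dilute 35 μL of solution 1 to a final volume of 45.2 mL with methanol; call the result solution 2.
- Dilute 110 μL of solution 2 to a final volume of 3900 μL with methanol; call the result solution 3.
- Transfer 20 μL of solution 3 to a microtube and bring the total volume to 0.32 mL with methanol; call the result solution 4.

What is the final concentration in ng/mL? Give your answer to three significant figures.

0.173 ng/mL

Step 1: 0.32 mL brought to 25.3 mL → factor 25.3/0.32 = 79.062
Step 2: 35 μL brought to 45.2 mL → factor 45200/35 = 1291.4
Step 3: 110 μL brought to 3900 μL → factor 3900/110 = 35.455
Step 4: 20 μL brought to 0.32 mL → factor 320/20 = 16
Overall dilution factor = 79.062 × 1291.4 × 35.455 × 16 = 5.7921 × 10^7
Final = 10.0 g/L / 5.7921 × 10^7 = 1.727 × 10^-7 g/L = 0.173 ng/mL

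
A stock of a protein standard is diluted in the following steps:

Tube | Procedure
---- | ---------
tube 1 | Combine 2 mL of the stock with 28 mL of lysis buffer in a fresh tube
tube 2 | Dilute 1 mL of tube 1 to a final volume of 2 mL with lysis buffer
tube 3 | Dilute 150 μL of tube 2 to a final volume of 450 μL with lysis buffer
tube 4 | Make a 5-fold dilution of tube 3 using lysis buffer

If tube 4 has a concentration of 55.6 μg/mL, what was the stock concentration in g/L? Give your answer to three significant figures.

Step 1: 2 mL + 28 mL = 30 mL total → factor 30/2 = 15
Step 2: 1 mL brought to 2 mL → factor 2/1 = 2
Step 3: 150 μL brought to 450 μL → factor 450/150 = 3
Step 4: 5-fold → factor 5
Overall dilution factor = 15 × 2 × 3 × 5 = 450
Stock = 55.6 μg/mL × 450 = 2.502 × 10^4 μg/mL = 25.0 g/L

25.0 g/L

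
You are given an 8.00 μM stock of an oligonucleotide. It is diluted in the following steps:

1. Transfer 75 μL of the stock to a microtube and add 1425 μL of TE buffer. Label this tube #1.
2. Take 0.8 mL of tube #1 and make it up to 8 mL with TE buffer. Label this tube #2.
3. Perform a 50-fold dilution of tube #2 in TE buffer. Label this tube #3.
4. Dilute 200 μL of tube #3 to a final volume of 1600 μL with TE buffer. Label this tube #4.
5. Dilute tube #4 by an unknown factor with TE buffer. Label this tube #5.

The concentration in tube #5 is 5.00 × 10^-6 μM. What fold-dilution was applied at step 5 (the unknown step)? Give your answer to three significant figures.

Step 1: 75 μL + 1425 μL = 1500 μL total → factor 1500/75 = 20
Step 2: 0.8 mL brought to 8 mL → factor 8/0.8 = 10
Step 3: 50-fold → factor 50
Step 4: 200 μL brought to 1600 μL → factor 1600/200 = 8
Step 5: unknown factor x
Product of known-step factors = 80000
Overall factor = 8.00 μM / (5.00 × 10^-6 μM) = 1.6 × 10^6
x = 1.6 × 10^6 / 80000 = 20.0

20.0-fold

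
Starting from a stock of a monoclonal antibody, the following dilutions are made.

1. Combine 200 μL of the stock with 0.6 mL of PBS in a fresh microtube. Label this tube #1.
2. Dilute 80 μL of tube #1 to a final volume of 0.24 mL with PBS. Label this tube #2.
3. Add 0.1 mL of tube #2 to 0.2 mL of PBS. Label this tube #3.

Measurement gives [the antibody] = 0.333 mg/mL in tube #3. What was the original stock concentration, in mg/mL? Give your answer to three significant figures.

12.0 mg/mL

Step 1: 200 μL + 0.6 mL = 800 μL total → factor 800/200 = 4
Step 2: 80 μL brought to 0.24 mL → factor 240/80 = 3
Step 3: 0.1 mL + 0.2 mL = 0.3 mL total → factor 0.3/0.1 = 3
Overall dilution factor = 4 × 3 × 3 = 36
Stock = 0.333 mg/mL × 36 = 12.0 mg/mL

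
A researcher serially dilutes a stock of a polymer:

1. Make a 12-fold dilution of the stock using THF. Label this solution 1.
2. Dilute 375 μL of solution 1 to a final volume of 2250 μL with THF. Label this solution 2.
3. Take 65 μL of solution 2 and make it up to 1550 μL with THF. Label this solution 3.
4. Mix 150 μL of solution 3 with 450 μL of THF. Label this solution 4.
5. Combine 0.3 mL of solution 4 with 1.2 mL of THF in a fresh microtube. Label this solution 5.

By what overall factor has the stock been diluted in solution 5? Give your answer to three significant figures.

Step 1: 12-fold → factor 12
Step 2: 375 μL brought to 2250 μL → factor 2250/375 = 6
Step 3: 65 μL brought to 1550 μL → factor 1550/65 = 23.846
Step 4: 150 μL + 450 μL = 600 μL total → factor 600/150 = 4
Step 5: 0.3 mL + 1.2 mL = 1.5 mL total → factor 1.5/0.3 = 5
Overall dilution factor = 12 × 6 × 23.846 × 4 × 5 = 34338

3.43 × 10^4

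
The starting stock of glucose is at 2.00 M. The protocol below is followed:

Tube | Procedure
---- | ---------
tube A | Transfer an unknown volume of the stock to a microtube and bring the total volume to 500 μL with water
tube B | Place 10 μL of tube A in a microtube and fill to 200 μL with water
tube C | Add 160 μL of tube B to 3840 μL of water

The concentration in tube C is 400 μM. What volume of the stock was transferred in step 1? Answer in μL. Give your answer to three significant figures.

Step 1: v brought to 500 μL → factor = 500 μL/v
Step 2: 10 μL brought to 200 μL → factor 200/10 = 20
Step 3: 160 μL + 3840 μL = 4000 μL total → factor 4000/160 = 25
Product of known-step factors = 500
Overall factor = 2.00 M / (400 μM) = 5000
Step-1 factor = 5000 / 500 = 10
v = 500 μL / 10 = 50.0 μL

50.0 μL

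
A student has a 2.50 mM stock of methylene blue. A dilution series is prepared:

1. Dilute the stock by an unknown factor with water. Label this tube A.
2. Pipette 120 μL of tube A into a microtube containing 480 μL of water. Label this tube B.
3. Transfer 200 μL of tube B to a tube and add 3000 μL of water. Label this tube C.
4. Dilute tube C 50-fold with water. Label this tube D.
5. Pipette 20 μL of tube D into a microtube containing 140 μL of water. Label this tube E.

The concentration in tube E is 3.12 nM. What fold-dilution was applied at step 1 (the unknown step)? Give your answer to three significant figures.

25.0-fold

Step 1: unknown factor x
Step 2: 120 μL + 480 μL = 600 μL total → factor 600/120 = 5
Step 3: 200 μL + 3000 μL = 3200 μL total → factor 3200/200 = 16
Step 4: 50-fold → factor 50
Step 5: 20 μL + 140 μL = 160 μL total → factor 160/20 = 8
Product of known-step factors = 32000
Overall factor = 2.50 mM / (3.12 nM) = 8.0128 × 10^5
x = 8.0128 × 10^5 / 32000 = 25.0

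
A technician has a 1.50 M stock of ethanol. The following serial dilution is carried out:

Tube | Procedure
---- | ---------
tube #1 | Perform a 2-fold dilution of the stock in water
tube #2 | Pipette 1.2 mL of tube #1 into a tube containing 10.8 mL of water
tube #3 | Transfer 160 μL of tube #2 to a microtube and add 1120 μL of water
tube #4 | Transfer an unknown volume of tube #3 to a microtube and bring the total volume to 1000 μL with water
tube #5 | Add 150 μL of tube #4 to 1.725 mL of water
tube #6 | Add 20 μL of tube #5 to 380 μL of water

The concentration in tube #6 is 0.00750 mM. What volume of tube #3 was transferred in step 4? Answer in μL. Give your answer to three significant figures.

200 μL

Step 1: 2-fold → factor 2
Step 2: 1.2 mL + 10.8 mL = 12 mL total → factor 12/1.2 = 10
Step 3: 160 μL + 1120 μL = 1280 μL total → factor 1280/160 = 8
Step 4: v brought to 1000 μL → factor = 1000 μL/v
Step 5: 150 μL + 1.725 mL = 1875 μL total → factor 1875/150 = 12.5
Step 6: 20 μL + 380 μL = 400 μL total → factor 400/20 = 20
Product of known-step factors = 40000
Overall factor = 1.50 M / (0.00750 mM) = 2 × 10^5
Step-4 factor = 2 × 10^5 / 40000 = 5
v = 1000 μL / 5 = 200 μL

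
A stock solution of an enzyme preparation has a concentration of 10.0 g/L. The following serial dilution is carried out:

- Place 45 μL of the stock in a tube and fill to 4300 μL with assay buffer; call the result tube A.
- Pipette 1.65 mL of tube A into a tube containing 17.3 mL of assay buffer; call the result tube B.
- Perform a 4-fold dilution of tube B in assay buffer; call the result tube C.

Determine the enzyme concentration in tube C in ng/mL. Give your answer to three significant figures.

Step 1: 45 μL brought to 4300 μL → factor 4300/45 = 95.556
Step 2: 1.65 mL + 17.3 mL = 18.95 mL total → factor 18.95/1.65 = 11.485
Step 3: 4-fold → factor 4
Overall dilution factor = 95.556 × 11.485 × 4 = 4389.8
Final = 10.0 g/L / 4389.8 = 0.002278 g/L = 2.28 × 10^3 ng/mL

2.28 × 10^3 ng/mL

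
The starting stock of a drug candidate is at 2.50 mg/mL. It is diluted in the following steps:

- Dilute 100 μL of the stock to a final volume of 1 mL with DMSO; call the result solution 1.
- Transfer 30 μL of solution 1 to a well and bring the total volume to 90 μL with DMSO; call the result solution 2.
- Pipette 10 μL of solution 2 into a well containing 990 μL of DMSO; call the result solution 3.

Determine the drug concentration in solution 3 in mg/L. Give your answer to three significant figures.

Step 1: 100 μL brought to 1 mL → factor 1000/100 = 10
Step 2: 30 μL brought to 90 μL → factor 90/30 = 3
Step 3: 10 μL + 990 μL = 1000 μL total → factor 1000/10 = 100
Overall dilution factor = 10 × 3 × 100 = 3000
Final = 2.50 mg/mL / 3000 = 0.0008333 mg/mL = 0.833 mg/L

0.833 mg/L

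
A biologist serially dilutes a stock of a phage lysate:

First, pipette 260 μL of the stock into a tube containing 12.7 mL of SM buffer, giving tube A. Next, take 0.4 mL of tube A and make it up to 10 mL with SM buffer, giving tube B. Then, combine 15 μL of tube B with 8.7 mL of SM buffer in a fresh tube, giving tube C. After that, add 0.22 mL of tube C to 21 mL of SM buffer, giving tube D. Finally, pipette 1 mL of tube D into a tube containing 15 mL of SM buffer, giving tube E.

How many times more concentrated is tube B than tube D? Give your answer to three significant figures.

Step 1: 260 μL + 12.7 mL = 12960 μL total → factor 12960/260 = 49.846
Step 2: 0.4 mL brought to 10 mL → factor 10/0.4 = 25
Step 3: 15 μL + 8.7 mL = 8715 μL total → factor 8715/15 = 581
Step 4: 0.22 mL + 21 mL = 21.22 mL total → factor 21.22/0.22 = 96.455
Dilution factor to tube B = 1246.2; to tube D = 6.9835 × 10^7
[tube B]/[tube D] = (factor to tube D)/(factor to tube B) = 6.9835 × 10^7/1246.2 = 5.60 × 10^4

5.60 × 10^4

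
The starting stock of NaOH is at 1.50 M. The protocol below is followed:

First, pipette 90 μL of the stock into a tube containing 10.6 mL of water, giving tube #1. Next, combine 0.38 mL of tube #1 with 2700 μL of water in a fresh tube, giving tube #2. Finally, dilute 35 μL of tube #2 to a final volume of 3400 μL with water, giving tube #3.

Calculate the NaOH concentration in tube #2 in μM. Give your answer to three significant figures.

1.56 × 10^3 μM

Step 1: 90 μL + 10.6 mL = 10690 μL total → factor 10690/90 = 118.78
Step 2: 0.38 mL + 2700 μL = 3.08 mL total → factor 3.08/0.38 = 8.1053
Dilution factor through tube #2 = 118.78 × 8.1053 = 962.73
[tube #2] = 1.50 M / 962.73 = 0.001558 M = 1.56 × 10^3 μM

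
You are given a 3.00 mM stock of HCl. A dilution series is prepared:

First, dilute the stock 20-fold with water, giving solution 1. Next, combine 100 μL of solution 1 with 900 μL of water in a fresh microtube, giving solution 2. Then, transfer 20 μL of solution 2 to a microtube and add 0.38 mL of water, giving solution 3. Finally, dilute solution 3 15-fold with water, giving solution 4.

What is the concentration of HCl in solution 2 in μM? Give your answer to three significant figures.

Step 1: 20-fold → factor 20
Step 2: 100 μL + 900 μL = 1000 μL total → factor 1000/100 = 10
Dilution factor through solution 2 = 20 × 10 = 200
[solution 2] = 3.00 mM / 200 = 0.01500 mM = 15.0 μM

15.0 μM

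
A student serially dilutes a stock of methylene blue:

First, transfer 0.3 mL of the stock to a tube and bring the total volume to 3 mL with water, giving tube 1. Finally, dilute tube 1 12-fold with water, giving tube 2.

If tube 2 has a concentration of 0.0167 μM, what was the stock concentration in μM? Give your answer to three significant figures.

Step 1: 0.3 mL brought to 3 mL → factor 3/0.3 = 10
Step 2: 12-fold → factor 12
Overall dilution factor = 10 × 12 = 120
Stock = 0.0167 μM × 120 = 2.00 μM

2.00 μM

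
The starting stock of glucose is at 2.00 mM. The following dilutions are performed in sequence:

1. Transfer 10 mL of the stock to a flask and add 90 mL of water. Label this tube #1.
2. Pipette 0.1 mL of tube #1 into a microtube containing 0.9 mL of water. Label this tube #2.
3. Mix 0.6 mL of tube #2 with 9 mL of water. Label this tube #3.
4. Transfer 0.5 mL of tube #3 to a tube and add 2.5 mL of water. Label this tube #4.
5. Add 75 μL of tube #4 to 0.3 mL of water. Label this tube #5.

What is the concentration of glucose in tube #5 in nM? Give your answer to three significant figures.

41.7 nM

Step 1: 10 mL + 90 mL = 100 mL total → factor 100/10 = 10
Step 2: 0.1 mL + 0.9 mL = 1 mL total → factor 1/0.1 = 10
Step 3: 0.6 mL + 9 mL = 9.6 mL total → factor 9.6/0.6 = 16
Step 4: 0.5 mL + 2.5 mL = 3 mL total → factor 3/0.5 = 6
Step 5: 75 μL + 0.3 mL = 375 μL total → factor 375/75 = 5
Overall dilution factor = 10 × 10 × 16 × 6 × 5 = 48000
Final = 2.00 mM / 48000 = 4.167 × 10^-5 mM = 41.7 nM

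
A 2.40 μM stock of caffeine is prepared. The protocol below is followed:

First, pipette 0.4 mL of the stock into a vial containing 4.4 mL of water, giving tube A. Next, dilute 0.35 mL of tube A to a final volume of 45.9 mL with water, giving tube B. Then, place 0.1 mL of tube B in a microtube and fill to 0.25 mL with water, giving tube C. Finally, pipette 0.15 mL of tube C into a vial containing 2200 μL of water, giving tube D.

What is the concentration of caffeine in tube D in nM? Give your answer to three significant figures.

0.0389 nM

Step 1: 0.4 mL + 4.4 mL = 4.8 mL total → factor 4.8/0.4 = 12
Step 2: 0.35 mL brought to 45.9 mL → factor 45.9/0.35 = 131.14
Step 3: 0.1 mL brought to 0.25 mL → factor 0.25/0.1 = 2.5
Step 4: 0.15 mL + 2200 μL = 2.35 mL total → factor 2.35/0.15 = 15.667
Overall dilution factor = 12 × 131.14 × 2.5 × 15.667 = 61637
Final = 2.40 μM / 61637 = 3.894 × 10^-5 μM = 0.0389 nM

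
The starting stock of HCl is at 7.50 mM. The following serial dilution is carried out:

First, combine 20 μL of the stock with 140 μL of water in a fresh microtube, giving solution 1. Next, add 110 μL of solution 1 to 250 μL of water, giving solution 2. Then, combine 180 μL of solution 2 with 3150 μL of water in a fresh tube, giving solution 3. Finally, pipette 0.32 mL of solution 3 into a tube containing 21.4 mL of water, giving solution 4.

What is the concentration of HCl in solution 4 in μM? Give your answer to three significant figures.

Step 1: 20 μL + 140 μL = 160 μL total → factor 160/20 = 8
Step 2: 110 μL + 250 μL = 360 μL total → factor 360/110 = 3.2727
Step 3: 180 μL + 3150 μL = 3330 μL total → factor 3330/180 = 18.5
Step 4: 0.32 mL + 21.4 mL = 21.72 mL total → factor 21.72/0.32 = 67.875
Overall dilution factor = 8 × 3.2727 × 18.5 × 67.875 = 32876
Final = 7.50 mM / 32876 = 0.0002281 mM = 0.228 μM

0.228 μM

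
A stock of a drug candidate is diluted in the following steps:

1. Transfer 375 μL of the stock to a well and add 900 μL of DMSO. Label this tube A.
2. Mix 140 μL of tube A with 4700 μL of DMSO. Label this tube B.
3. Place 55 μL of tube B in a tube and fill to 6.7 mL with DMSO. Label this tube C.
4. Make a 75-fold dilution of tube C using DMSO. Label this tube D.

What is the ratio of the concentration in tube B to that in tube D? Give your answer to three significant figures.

9.14 × 10^3

Step 1: 375 μL + 900 μL = 1275 μL total → factor 1275/375 = 3.4
Step 2: 140 μL + 4700 μL = 4840 μL total → factor 4840/140 = 34.571
Step 3: 55 μL brought to 6.7 mL → factor 6700/55 = 121.82
Step 4: 75-fold → factor 75
Dilution factor to tube B = 117.54; to tube D = 1.0739 × 10^6
[tube B]/[tube D] = (factor to tube D)/(factor to tube B) = 1.0739 × 10^6/117.54 = 9.14 × 10^3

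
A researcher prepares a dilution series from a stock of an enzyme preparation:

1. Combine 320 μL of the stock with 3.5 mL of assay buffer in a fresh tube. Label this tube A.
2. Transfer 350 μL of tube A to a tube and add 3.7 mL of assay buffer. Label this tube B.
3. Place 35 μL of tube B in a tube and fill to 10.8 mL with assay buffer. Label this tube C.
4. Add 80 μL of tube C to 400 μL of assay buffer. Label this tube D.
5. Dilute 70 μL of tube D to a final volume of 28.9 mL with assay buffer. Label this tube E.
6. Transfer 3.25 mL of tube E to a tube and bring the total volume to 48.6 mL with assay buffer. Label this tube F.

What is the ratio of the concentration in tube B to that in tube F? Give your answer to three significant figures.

1.14 × 10^7

Step 1: 320 μL + 3.5 mL = 3820 μL total → factor 3820/320 = 11.938
Step 2: 350 μL + 3.7 mL = 4050 μL total → factor 4050/350 = 11.571
Step 3: 35 μL brought to 10.8 mL → factor 10800/35 = 308.57
Step 4: 80 μL + 400 μL = 480 μL total → factor 480/80 = 6
Step 5: 70 μL brought to 28.9 mL → factor 28900/70 = 412.86
Step 6: 3.25 mL brought to 48.6 mL → factor 48.6/3.25 = 14.954
Dilution factor to tube B = 138.13; to tube F = 1.5789 × 10^9
[tube B]/[tube F] = (factor to tube F)/(factor to tube B) = 1.5789 × 10^9/138.13 = 1.14 × 10^7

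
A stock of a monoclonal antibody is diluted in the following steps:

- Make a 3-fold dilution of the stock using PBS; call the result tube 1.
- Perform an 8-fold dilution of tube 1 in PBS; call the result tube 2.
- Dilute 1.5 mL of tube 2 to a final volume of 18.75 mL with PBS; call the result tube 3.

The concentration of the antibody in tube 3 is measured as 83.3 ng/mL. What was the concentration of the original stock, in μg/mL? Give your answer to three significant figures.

25.0 μg/mL

Step 1: 3-fold → factor 3
Step 2: 8-fold → factor 8
Step 3: 1.5 mL brought to 18.75 mL → factor 18.75/1.5 = 12.5
Overall dilution factor = 3 × 8 × 12.5 = 300
Stock = 83.3 ng/mL × 300 = 2.499 × 10^4 ng/mL = 25.0 μg/mL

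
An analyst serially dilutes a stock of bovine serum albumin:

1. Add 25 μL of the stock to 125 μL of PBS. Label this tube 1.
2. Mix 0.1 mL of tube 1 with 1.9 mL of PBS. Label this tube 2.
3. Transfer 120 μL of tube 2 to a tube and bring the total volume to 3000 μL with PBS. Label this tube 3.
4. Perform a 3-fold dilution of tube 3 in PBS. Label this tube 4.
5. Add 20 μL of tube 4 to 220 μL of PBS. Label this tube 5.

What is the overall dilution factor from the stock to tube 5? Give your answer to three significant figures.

1.08 × 10^5

Step 1: 25 μL + 125 μL = 150 μL total → factor 150/25 = 6
Step 2: 0.1 mL + 1.9 mL = 2 mL total → factor 2/0.1 = 20
Step 3: 120 μL brought to 3000 μL → factor 3000/120 = 25
Step 4: 3-fold → factor 3
Step 5: 20 μL + 220 μL = 240 μL total → factor 240/20 = 12
Overall dilution factor = 6 × 20 × 25 × 3 × 12 = 1.08 × 10^5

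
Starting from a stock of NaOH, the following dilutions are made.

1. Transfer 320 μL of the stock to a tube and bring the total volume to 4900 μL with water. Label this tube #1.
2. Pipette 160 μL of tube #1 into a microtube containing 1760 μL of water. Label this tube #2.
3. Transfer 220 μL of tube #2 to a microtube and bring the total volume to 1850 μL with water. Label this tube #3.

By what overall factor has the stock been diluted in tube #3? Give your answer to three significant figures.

1.55 × 10^3

Step 1: 320 μL brought to 4900 μL → factor 4900/320 = 15.312
Step 2: 160 μL + 1760 μL = 1920 μL total → factor 1920/160 = 12
Step 3: 220 μL brought to 1850 μL → factor 1850/220 = 8.4091
Overall dilution factor = 15.312 × 12 × 8.4091 = 1545.2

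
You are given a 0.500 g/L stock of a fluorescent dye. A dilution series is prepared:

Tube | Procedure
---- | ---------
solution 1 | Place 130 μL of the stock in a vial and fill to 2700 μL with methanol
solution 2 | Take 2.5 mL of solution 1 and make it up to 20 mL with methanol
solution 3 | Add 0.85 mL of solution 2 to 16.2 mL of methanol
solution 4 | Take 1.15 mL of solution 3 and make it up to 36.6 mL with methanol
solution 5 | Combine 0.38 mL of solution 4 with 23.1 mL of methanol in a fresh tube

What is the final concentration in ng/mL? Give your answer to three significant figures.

0.0763 ng/mL

Step 1: 130 μL brought to 2700 μL → factor 2700/130 = 20.769
Step 2: 2.5 mL brought to 20 mL → factor 20/2.5 = 8
Step 3: 0.85 mL + 16.2 mL = 17.05 mL total → factor 17.05/0.85 = 20.059
Step 4: 1.15 mL brought to 36.6 mL → factor 36.6/1.15 = 31.826
Step 5: 0.38 mL + 23.1 mL = 23.48 mL total → factor 23.48/0.38 = 61.789
Overall dilution factor = 20.769 × 8 × 20.059 × 31.826 × 61.789 = 6.5541 × 10^6
Final = 0.500 g/L / 6.5541 × 10^6 = 7.629 × 10^-8 g/L = 0.0763 ng/mL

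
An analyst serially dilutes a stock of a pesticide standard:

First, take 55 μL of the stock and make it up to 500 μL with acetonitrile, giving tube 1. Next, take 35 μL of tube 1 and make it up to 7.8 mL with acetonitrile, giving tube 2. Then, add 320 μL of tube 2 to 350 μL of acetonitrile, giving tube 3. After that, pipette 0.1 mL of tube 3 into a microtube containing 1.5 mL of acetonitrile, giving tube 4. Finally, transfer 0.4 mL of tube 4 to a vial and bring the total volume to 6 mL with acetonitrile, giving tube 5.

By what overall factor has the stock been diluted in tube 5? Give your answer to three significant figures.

Step 1: 55 μL brought to 500 μL → factor 500/55 = 9.0909
Step 2: 35 μL brought to 7.8 mL → factor 7800/35 = 222.86
Step 3: 320 μL + 350 μL = 670 μL total → factor 670/320 = 2.0938
Step 4: 0.1 mL + 1.5 mL = 1.6 mL total → factor 1.6/0.1 = 16
Step 5: 0.4 mL brought to 6 mL → factor 6/0.4 = 15
Overall dilution factor = 9.0909 × 222.86 × 2.0938 × 16 × 15 = 1.0181 × 10^6

1.02 × 10^6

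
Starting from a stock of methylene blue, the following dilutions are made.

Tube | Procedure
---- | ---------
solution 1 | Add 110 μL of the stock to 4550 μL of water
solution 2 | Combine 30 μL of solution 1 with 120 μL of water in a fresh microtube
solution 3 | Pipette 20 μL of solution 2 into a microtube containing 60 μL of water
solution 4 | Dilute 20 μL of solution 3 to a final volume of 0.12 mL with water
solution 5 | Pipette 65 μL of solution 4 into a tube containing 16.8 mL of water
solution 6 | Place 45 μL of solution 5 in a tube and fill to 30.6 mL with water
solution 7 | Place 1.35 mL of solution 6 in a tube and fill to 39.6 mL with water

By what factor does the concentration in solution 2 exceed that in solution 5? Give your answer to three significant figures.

6.23 × 10^3

Step 1: 110 μL + 4550 μL = 4660 μL total → factor 4660/110 = 42.364
Step 2: 30 μL + 120 μL = 150 μL total → factor 150/30 = 5
Step 3: 20 μL + 60 μL = 80 μL total → factor 80/20 = 4
Step 4: 20 μL brought to 0.12 mL → factor 120/20 = 6
Step 5: 65 μL + 16.8 mL = 16865 μL total → factor 16865/65 = 259.46
Dilution factor to solution 2 = 211.82; to solution 5 = 1.319 × 10^6
[solution 2]/[solution 5] = (factor to solution 5)/(factor to solution 2) = 1.319 × 10^6/211.82 = 6.23 × 10^3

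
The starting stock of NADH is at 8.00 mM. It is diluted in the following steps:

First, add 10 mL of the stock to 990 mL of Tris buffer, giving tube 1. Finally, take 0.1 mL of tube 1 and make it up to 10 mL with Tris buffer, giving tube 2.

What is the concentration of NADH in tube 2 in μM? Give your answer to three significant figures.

0.800 μM

Step 1: 10 mL + 990 mL = 1000 mL total → factor 1000/10 = 100
Step 2: 0.1 mL brought to 10 mL → factor 10/0.1 = 100
Overall dilution factor = 100 × 100 = 10000
Final = 8.00 mM / 10000 = 0.0008000 mM = 0.800 μM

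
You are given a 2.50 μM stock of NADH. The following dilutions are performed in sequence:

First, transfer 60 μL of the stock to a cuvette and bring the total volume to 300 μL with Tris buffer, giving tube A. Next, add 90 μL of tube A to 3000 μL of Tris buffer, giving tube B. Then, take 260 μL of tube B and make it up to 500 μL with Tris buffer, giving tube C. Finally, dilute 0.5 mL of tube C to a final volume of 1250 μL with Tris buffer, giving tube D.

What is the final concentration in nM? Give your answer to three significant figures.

3.03 nM

Step 1: 60 μL brought to 300 μL → factor 300/60 = 5
Step 2: 90 μL + 3000 μL = 3090 μL total → factor 3090/90 = 34.333
Step 3: 260 μL brought to 500 μL → factor 500/260 = 1.9231
Step 4: 0.5 mL brought to 1250 μL → factor 1.25/0.5 = 2.5
Overall dilution factor = 5 × 34.333 × 1.9231 × 2.5 = 825.32
Final = 2.50 μM / 825.32 = 0.003029 μM = 3.03 nM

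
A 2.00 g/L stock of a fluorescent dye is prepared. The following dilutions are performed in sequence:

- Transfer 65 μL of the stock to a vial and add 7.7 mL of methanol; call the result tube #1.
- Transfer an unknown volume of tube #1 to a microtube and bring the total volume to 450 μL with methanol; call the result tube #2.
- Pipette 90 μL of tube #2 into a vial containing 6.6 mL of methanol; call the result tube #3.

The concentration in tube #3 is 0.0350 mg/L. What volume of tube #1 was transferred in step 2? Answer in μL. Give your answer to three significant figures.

Step 1: 65 μL + 7.7 mL = 7765 μL total → factor 7765/65 = 119.46
Step 2: v brought to 450 μL → factor = 450 μL/v
Step 3: 90 μL + 6.6 mL = 6690 μL total → factor 6690/90 = 74.333
Product of known-step factors = 8880
Overall factor = 2.00 g/L / (0.0350 mg/L) = 57143
Step-2 factor = 57143 / 8880 = 6.435
v = 450 μL / 6.435 = 69.9 μL

69.9 μL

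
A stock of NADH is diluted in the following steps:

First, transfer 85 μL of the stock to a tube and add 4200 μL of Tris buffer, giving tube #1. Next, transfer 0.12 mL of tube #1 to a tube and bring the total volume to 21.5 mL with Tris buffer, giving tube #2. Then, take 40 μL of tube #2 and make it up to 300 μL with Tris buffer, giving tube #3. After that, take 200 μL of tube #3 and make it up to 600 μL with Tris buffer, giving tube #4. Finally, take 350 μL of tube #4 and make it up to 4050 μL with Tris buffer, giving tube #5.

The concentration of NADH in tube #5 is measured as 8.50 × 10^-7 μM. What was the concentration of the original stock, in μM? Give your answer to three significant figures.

2.00 μM

Step 1: 85 μL + 4200 μL = 4285 μL total → factor 4285/85 = 50.412
Step 2: 0.12 mL brought to 21.5 mL → factor 21.5/0.12 = 179.17
Step 3: 40 μL brought to 300 μL → factor 300/40 = 7.5
Step 4: 200 μL brought to 600 μL → factor 600/200 = 3
Step 5: 350 μL brought to 4050 μL → factor 4050/350 = 11.571
Overall dilution factor = 50.412 × 179.17 × 7.5 × 3 × 11.571 = 2.3516 × 10^6
Stock = 8.50 × 10^-7 μM × 2.3516 × 10^6 = 2.00 μM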